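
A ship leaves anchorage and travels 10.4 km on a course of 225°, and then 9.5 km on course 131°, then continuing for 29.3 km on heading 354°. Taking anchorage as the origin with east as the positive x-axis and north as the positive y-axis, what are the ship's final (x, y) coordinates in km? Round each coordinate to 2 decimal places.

(-3.25, 15.55)

Leg 1 (225°, 10.4 km): east 10.4 sin 225° = -7.35, north 10.4 cos 225° = -7.35
Leg 2 (131°, 9.5 km): east 9.5 sin 131° = 7.17, north 9.5 cos 131° = -6.23
Leg 3 (354°, 29.3 km): east 29.3 sin 354° = -3.06, north 29.3 cos 354° = 29.14
Summing: -3.25 km east, 15.55 km north → (-3.25, 15.55).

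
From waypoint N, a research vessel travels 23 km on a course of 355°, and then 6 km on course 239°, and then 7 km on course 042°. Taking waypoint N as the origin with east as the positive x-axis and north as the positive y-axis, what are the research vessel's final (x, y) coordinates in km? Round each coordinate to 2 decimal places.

Leg 1 (355°, 23 km): east 23 sin 355° = -2.00, north 23 cos 355° = 22.91
Leg 2 (239°, 6 km): east 6 sin 239° = -5.14, north 6 cos 239° = -3.09
Leg 3 (042°, 7 km): east 7 sin 42° = 4.68, north 7 cos 42° = 5.20
Summing: -2.46 km east, 25.02 km north → (-2.46, 25.02).

(-2.46, 25.02)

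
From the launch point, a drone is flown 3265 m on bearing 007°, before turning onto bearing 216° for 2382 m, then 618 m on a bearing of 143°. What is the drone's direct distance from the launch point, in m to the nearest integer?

1034 m

Leg 1 (007°, 3265 m): east 3265 sin 7° = 397.90, north 3265 cos 7° = 3240.66
Leg 2 (216°, 2382 m): east 2382 sin 216° = -1400.10, north 2382 cos 216° = -1927.08
Leg 3 (143°, 618 m): east 618 sin 143° = 371.92, north 618 cos 143° = -493.56
Net: -630.28 east, 820.03 north. Distance = √((-630.28)² + (820.03)²) = 1034.262 m.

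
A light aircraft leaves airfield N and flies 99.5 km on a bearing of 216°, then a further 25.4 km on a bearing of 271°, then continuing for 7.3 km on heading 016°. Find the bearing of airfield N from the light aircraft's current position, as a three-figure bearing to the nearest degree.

048°

Leg 1 (216°, 99.5 km): east 99.5 sin 216° = -58.48, north 99.5 cos 216° = -80.50
Leg 2 (271°, 25.4 km): east 25.4 sin 271° = -25.40, north 25.4 cos 271° = 0.44
Leg 3 (016°, 7.3 km): east 7.3 sin 16° = 2.01, north 7.3 cos 16° = 7.02
Net displacement: -81.87 east, -73.04 north. Direction back to start is (81.87, 73.04): bearing = atan2(81.87, 73.04) mod 360° = 48.26° ≈ 048°.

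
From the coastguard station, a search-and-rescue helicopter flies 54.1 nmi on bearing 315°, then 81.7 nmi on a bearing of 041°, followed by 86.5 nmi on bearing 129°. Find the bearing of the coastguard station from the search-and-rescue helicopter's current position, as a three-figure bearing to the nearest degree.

241°

Leg 1 (315°, 54.1 nmi): east 54.1 sin 315° = -38.25, north 54.1 cos 315° = 38.25
Leg 2 (041°, 81.7 nmi): east 81.7 sin 41° = 53.60, north 81.7 cos 41° = 61.66
Leg 3 (129°, 86.5 nmi): east 86.5 sin 129° = 67.22, north 86.5 cos 129° = -54.44
Net displacement: 82.57 east, 45.48 north. Direction back to start is (-82.57, -45.48): bearing = atan2(-82.57, -45.48) mod 360° = 241.15° ≈ 241°.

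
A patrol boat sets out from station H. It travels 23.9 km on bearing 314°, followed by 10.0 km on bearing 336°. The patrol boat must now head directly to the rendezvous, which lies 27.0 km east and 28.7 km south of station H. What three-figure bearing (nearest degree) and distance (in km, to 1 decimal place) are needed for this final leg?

138°, 72.7 km

Leg 1 (314°, 23.9 km): east 23.9 sin 314° = -17.19, north 23.9 cos 314° = 16.60
Leg 2 (336°, 10.0 km): east 10.0 sin 336° = -4.07, north 10.0 cos 336° = 9.14
Current position: (-21.26, 25.74). Target: (27.0, -28.7). Remaining: Δeast = 48.26, Δnorth = -54.44.
Bearing = atan2(48.26, -54.44) mod 360° = 138.44°; distance = √((48.26)² + (-54.44)²) = 72.749 km.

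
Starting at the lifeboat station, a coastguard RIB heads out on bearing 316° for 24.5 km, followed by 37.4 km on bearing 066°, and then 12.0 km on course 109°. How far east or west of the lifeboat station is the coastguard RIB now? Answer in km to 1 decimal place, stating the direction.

28.5 km east

Leg 1 (316°, 24.5 km): east 24.5 sin 316° = -17.02, north 24.5 cos 316° = 17.62
Leg 2 (066°, 37.4 km): east 37.4 sin 66° = 34.17, north 37.4 cos 66° = 15.21
Leg 3 (109°, 12.0 km): east 12.0 sin 109° = 11.35, north 12.0 cos 109° = -3.91
Net east component: 28.49 km.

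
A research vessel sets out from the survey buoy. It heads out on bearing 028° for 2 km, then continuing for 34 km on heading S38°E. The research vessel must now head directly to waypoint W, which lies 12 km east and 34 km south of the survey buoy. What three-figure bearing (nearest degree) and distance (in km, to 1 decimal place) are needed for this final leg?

Leg 1 (028°, 2 km): east 2 sin 28° = 0.94, north 2 cos 28° = 1.77
Leg 2 (S38°E, 34 km): east 34 sin 142° = 20.93, north 34 cos 142° = -26.79
Current position: (21.87, -25.03). Target: (12, -34). Remaining: Δeast = -9.87, Δnorth = -8.97.
Bearing = atan2(-9.87, -8.97) mod 360° = 227.73°; distance = √((-9.87)² + (-8.97)²) = 13.341 km.

228°, 13.3 km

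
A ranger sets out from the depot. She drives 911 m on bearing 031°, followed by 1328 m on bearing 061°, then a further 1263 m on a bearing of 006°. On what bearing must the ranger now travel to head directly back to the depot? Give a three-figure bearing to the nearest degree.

213°

Leg 1 (031°, 911 m): east 911 sin 31° = 469.20, north 911 cos 31° = 780.88
Leg 2 (061°, 1328 m): east 1328 sin 61° = 1161.49, north 1328 cos 61° = 643.83
Leg 3 (006°, 1263 m): east 1263 sin 6° = 132.02, north 1263 cos 6° = 1256.08
Net displacement: 1762.71 east, 2680.79 north. Direction back to start is (-1762.71, -2680.79): bearing = atan2(-1762.71, -2680.79) mod 360° = 213.33° ≈ 213°.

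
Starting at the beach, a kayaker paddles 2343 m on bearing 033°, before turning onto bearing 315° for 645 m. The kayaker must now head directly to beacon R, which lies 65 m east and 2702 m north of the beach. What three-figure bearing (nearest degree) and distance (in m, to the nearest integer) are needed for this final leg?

Leg 1 (033°, 2343 m): east 2343 sin 33° = 1276.09, north 2343 cos 33° = 1965.01
Leg 2 (315°, 645 m): east 645 sin 315° = -456.08, north 645 cos 315° = 456.08
Current position: (820.01, 2421.09). Target: (65, 2702). Remaining: Δeast = -755.01, Δnorth = 280.91.
Bearing = atan2(-755.01, 280.91) mod 360° = 290.41°; distance = √((-755.01)² + (280.91)²) = 805.571 m.

290°, 806 m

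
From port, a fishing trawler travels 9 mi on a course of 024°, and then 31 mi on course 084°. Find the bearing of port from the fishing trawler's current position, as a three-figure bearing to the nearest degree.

252°

Leg 1 (024°, 9 mi): east 9 sin 24° = 3.66, north 9 cos 24° = 8.22
Leg 2 (084°, 31 mi): east 31 sin 84° = 30.83, north 31 cos 84° = 3.24
Net displacement: 34.49 east, 11.46 north. Direction back to start is (-34.49, -11.46): bearing = atan2(-34.49, -11.46) mod 360° = 251.62° ≈ 252°.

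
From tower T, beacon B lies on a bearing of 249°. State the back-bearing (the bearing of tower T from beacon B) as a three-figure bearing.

Back-bearing = 249° − 180° = 069°.

069°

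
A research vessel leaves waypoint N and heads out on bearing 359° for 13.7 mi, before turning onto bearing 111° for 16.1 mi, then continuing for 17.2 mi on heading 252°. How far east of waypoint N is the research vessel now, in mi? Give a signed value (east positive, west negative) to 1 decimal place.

-1.6 mi

Leg 1 (359°, 13.7 mi): east 13.7 sin 359° = -0.24, north 13.7 cos 359° = 13.70
Leg 2 (111°, 16.1 mi): east 16.1 sin 111° = 15.03, north 16.1 cos 111° = -5.77
Leg 3 (252°, 17.2 mi): east 17.2 sin 252° = -16.36, north 17.2 cos 252° = -5.32
Net east component: -1.57 mi.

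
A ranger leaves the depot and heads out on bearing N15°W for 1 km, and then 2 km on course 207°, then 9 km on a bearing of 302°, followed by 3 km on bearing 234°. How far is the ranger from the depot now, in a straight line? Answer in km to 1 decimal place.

11.4 km

Leg 1 (N15°W, 1 km): east 1 sin 345° = -0.26, north 1 cos 345° = 0.97
Leg 2 (207°, 2 km): east 2 sin 207° = -0.91, north 2 cos 207° = -1.78
Leg 3 (302°, 9 km): east 9 sin 302° = -7.63, north 9 cos 302° = 4.77
Leg 4 (234°, 3 km): east 3 sin 234° = -2.43, north 3 cos 234° = -1.76
Net: -11.23 east, 2.19 north. Distance = √((-11.23)² + (2.19)²) = 11.438 km.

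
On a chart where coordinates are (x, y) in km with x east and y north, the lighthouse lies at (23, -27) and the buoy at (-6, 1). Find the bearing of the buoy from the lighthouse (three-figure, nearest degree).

314°

Δeast = -6 − 23 = -29.00; Δnorth = 1 − -27 = 28.00.
Bearing = atan2(Δeast, Δnorth) mod 360° = 313.99° ≈ 314°.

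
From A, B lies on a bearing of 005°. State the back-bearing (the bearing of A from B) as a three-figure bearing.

185°

Back-bearing = 005° + 180° = 185°.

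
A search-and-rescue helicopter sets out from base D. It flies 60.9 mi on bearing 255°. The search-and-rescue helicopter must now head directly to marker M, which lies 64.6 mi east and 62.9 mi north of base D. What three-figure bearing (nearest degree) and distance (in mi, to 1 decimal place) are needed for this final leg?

Leg 1 (255°, 60.9 mi): east 60.9 sin 255° = -58.82, north 60.9 cos 255° = -15.76
Current position: (-58.82, -15.76). Target: (64.6, 62.9). Remaining: Δeast = 123.42, Δnorth = 78.66.
Bearing = atan2(123.42, 78.66) mod 360° = 57.49°; distance = √((123.42)² + (78.66)²) = 146.361 mi.

057°, 146.4 mi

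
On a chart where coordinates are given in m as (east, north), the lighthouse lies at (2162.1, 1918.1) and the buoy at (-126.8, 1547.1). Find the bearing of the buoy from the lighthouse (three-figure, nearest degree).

Δeast = -126.8 − 2162.1 = -2288.90; Δnorth = 1547.1 − 1918.1 = -371.00.
Bearing = atan2(Δeast, Δnorth) mod 360° = 260.79° ≈ 261°.

261°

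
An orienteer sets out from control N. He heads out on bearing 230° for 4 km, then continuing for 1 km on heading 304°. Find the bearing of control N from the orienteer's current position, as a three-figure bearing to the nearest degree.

Leg 1 (230°, 4 km): east 4 sin 230° = -3.06, north 4 cos 230° = -2.57
Leg 2 (304°, 1 km): east 1 sin 304° = -0.83, north 1 cos 304° = 0.56
Net displacement: -3.89 east, -2.01 north. Direction back to start is (3.89, 2.01): bearing = atan2(3.89, 2.01) mod 360° = 62.67° ≈ 063°.

063°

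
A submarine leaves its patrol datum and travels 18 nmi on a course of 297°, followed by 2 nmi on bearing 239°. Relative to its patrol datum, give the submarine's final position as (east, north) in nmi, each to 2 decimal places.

(-17.75, 7.14)

Leg 1 (297°, 18 nmi): east 18 sin 297° = -16.04, north 18 cos 297° = 8.17
Leg 2 (239°, 2 nmi): east 2 sin 239° = -1.71, north 2 cos 239° = -1.03
Summing: -17.75 nmi east, 7.14 nmi north → (-17.75, 7.14).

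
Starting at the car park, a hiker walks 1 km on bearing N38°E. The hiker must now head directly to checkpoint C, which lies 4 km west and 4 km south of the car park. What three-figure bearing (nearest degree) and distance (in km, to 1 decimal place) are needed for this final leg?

Leg 1 (N38°E, 1 km): east 1 sin 38° = 0.62, north 1 cos 38° = 0.79
Current position: (0.62, 0.79). Target: (-4, -4). Remaining: Δeast = -4.62, Δnorth = -4.79.
Bearing = atan2(-4.62, -4.79) mod 360° = 223.95°; distance = √((-4.62)² + (-4.79)²) = 6.651 km.

224°, 6.7 km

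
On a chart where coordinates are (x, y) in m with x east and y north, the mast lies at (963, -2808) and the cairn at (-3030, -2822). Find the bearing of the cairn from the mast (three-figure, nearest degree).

270°

Δeast = -3030 − 963 = -3993.00; Δnorth = -2822 − -2808 = -14.00.
Bearing = atan2(Δeast, Δnorth) mod 360° = 269.80° ≈ 270°.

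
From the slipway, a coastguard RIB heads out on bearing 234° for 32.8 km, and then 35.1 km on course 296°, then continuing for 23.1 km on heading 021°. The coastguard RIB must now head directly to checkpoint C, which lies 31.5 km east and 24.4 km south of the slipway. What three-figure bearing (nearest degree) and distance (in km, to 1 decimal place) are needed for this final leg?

117°, 91.5 km

Leg 1 (234°, 32.8 km): east 32.8 sin 234° = -26.54, north 32.8 cos 234° = -19.28
Leg 2 (296°, 35.1 km): east 35.1 sin 296° = -31.55, north 35.1 cos 296° = 15.39
Leg 3 (021°, 23.1 km): east 23.1 sin 21° = 8.28, north 23.1 cos 21° = 21.57
Current position: (-49.81, 17.67). Target: (31.5, -24.4). Remaining: Δeast = 81.31, Δnorth = -42.07.
Bearing = atan2(81.31, -42.07) mod 360° = 117.36°; distance = √((81.31)² + (-42.07)²) = 91.546 km.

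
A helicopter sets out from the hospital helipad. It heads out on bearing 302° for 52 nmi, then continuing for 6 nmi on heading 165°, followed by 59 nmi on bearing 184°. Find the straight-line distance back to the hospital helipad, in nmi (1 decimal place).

59.6 nmi

Leg 1 (302°, 52 nmi): east 52 sin 302° = -44.10, north 52 cos 302° = 27.56
Leg 2 (165°, 6 nmi): east 6 sin 165° = 1.55, north 6 cos 165° = -5.80
Leg 3 (184°, 59 nmi): east 59 sin 184° = -4.12, north 59 cos 184° = -58.86
Net: -46.66 east, -37.10 north. Distance = √((-46.66)² + (-37.10)²) = 59.610 nmi.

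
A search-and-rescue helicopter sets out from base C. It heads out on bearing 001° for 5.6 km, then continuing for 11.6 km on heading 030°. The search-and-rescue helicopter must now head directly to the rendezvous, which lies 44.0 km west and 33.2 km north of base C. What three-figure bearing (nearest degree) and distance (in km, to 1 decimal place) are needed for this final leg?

289°, 52.9 km

Leg 1 (001°, 5.6 km): east 5.6 sin 1° = 0.10, north 5.6 cos 1° = 5.60
Leg 2 (030°, 11.6 km): east 11.6 sin 30° = 5.80, north 11.6 cos 30° = 10.05
Current position: (5.90, 15.65). Target: (-44.0, 33.2). Remaining: Δeast = -49.90, Δnorth = 17.55.
Bearing = atan2(-49.90, 17.55) mod 360° = 289.38°; distance = √((-49.90)² + (17.55)²) = 52.896 km.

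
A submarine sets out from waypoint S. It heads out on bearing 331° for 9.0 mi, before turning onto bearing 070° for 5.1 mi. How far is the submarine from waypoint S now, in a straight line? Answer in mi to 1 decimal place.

9.6 mi

Leg 1 (331°, 9.0 mi): east 9.0 sin 331° = -4.36, north 9.0 cos 331° = 7.87
Leg 2 (070°, 5.1 mi): east 5.1 sin 70° = 4.79, north 5.1 cos 70° = 1.74
Net: 0.43 east, 9.62 north. Distance = √((0.43)² + (9.62)²) = 9.625 mi.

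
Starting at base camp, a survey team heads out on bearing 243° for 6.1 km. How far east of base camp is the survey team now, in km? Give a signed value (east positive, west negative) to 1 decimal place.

Leg 1 (243°, 6.1 km): east 6.1 sin 243° = -5.44, north 6.1 cos 243° = -2.77
Net east component: -5.44 km.

-5.4 km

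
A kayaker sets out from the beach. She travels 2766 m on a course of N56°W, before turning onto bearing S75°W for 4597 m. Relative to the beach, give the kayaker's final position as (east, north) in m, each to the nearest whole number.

(-6733, 357)

Leg 1 (N56°W, 2766 m): east 2766 sin 304° = -2293.12, north 2766 cos 304° = 1546.73
Leg 2 (S75°W, 4597 m): east 4597 sin 255° = -4440.36, north 4597 cos 255° = -1189.79
Summing: -6733.48 m east, 356.94 m north → (-6733, 357).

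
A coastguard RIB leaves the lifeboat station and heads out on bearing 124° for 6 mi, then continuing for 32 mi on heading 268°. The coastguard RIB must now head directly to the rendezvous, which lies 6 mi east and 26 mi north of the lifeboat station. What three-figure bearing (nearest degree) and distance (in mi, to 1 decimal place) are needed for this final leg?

047°, 44.9 mi

Leg 1 (124°, 6 mi): east 6 sin 124° = 4.97, north 6 cos 124° = -3.36
Leg 2 (268°, 32 mi): east 32 sin 268° = -31.98, north 32 cos 268° = -1.12
Current position: (-27.01, -4.47). Target: (6, 26). Remaining: Δeast = 33.01, Δnorth = 30.47.
Bearing = atan2(33.01, 30.47) mod 360° = 47.29°; distance = √((33.01)² + (30.47)²) = 44.922 mi.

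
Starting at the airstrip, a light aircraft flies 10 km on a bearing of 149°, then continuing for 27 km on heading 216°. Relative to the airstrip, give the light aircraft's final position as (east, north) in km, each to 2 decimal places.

(-10.72, -30.42)

Leg 1 (149°, 10 km): east 10 sin 149° = 5.15, north 10 cos 149° = -8.57
Leg 2 (216°, 27 km): east 27 sin 216° = -15.87, north 27 cos 216° = -21.84
Summing: -10.72 km east, -30.42 km north → (-10.72, -30.42).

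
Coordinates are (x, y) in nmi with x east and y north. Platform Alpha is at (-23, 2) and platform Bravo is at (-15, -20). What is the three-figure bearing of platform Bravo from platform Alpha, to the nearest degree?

160°

Δeast = -15 − -23 = 8.00; Δnorth = -20 − 2 = -22.00.
Bearing = atan2(Δeast, Δnorth) mod 360° = 160.02° ≈ 160°.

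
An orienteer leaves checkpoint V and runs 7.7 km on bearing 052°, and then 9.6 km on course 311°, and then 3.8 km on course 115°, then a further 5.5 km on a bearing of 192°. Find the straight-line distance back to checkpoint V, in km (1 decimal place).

Leg 1 (052°, 7.7 km): east 7.7 sin 52° = 6.07, north 7.7 cos 52° = 4.74
Leg 2 (311°, 9.6 km): east 9.6 sin 311° = -7.25, north 9.6 cos 311° = 6.30
Leg 3 (115°, 3.8 km): east 3.8 sin 115° = 3.44, north 3.8 cos 115° = -1.61
Leg 4 (192°, 5.5 km): east 5.5 sin 192° = -1.14, north 5.5 cos 192° = -5.38
Net: 1.12 east, 4.05 north. Distance = √((1.12)² + (4.05)²) = 4.206 km.

4.2 km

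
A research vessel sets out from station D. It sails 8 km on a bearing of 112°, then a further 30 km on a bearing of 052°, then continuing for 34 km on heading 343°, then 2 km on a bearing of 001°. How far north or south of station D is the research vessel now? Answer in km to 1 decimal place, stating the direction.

50.0 km north

Leg 1 (112°, 8 km): east 8 sin 112° = 7.42, north 8 cos 112° = -3.00
Leg 2 (052°, 30 km): east 30 sin 52° = 23.64, north 30 cos 52° = 18.47
Leg 3 (343°, 34 km): east 34 sin 343° = -9.94, north 34 cos 343° = 32.51
Leg 4 (001°, 2 km): east 2 sin 1° = 0.03, north 2 cos 1° = 2.00
Net north component: 49.99 km.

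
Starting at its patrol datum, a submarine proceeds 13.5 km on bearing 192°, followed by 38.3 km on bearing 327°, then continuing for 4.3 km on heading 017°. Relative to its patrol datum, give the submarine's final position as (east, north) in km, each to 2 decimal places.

Leg 1 (192°, 13.5 km): east 13.5 sin 192° = -2.81, north 13.5 cos 192° = -13.20
Leg 2 (327°, 38.3 km): east 38.3 sin 327° = -20.86, north 38.3 cos 327° = 32.12
Leg 3 (017°, 4.3 km): east 4.3 sin 17° = 1.26, north 4.3 cos 17° = 4.11
Summing: -22.41 km east, 23.03 km north → (-22.41, 23.03).

(-22.41, 23.03)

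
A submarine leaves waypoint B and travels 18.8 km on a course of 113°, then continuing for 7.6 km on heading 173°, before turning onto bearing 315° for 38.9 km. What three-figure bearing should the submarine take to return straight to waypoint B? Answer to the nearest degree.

144°

Leg 1 (113°, 18.8 km): east 18.8 sin 113° = 17.31, north 18.8 cos 113° = -7.35
Leg 2 (173°, 7.6 km): east 7.6 sin 173° = 0.93, north 7.6 cos 173° = -7.54
Leg 3 (315°, 38.9 km): east 38.9 sin 315° = -27.51, north 38.9 cos 315° = 27.51
Net displacement: -9.27 east, 12.62 north. Direction back to start is (9.27, -12.62): bearing = atan2(9.27, -12.62) mod 360° = 143.68° ≈ 144°.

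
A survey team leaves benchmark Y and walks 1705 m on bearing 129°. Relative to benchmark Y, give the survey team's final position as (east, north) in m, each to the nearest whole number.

Leg 1 (129°, 1705 m): east 1705 sin 129° = 1325.03, north 1705 cos 129° = -1072.99
Summing: 1325.03 m east, -1072.99 m north → (1325, -1073).

(1325, -1073)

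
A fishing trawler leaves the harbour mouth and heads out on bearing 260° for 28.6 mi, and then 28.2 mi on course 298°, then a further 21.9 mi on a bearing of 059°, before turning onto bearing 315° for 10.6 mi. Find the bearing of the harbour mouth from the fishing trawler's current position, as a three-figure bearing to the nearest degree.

123°

Leg 1 (260°, 28.6 mi): east 28.6 sin 260° = -28.17, north 28.6 cos 260° = -4.97
Leg 2 (298°, 28.2 mi): east 28.2 sin 298° = -24.90, north 28.2 cos 298° = 13.24
Leg 3 (059°, 21.9 mi): east 21.9 sin 59° = 18.77, north 21.9 cos 59° = 11.28
Leg 4 (315°, 10.6 mi): east 10.6 sin 315° = -7.50, north 10.6 cos 315° = 7.50
Net displacement: -41.79 east, 27.05 north. Direction back to start is (41.79, -27.05): bearing = atan2(41.79, -27.05) mod 360° = 122.91° ≈ 123°.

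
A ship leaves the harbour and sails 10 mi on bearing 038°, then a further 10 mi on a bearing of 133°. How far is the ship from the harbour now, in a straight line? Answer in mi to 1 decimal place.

Leg 1 (038°, 10 mi): east 10 sin 38° = 6.16, north 10 cos 38° = 7.88
Leg 2 (133°, 10 mi): east 10 sin 133° = 7.31, north 10 cos 133° = -6.82
Net: 13.47 east, 1.06 north. Distance = √((13.47)² + (1.06)²) = 13.512 mi.

13.5 mi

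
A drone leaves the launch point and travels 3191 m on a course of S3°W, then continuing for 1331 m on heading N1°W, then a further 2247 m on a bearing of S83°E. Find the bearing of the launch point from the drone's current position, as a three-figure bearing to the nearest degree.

316°

Leg 1 (S3°W, 3191 m): east 3191 sin 183° = -167.00, north 3191 cos 183° = -3186.63
Leg 2 (N1°W, 1331 m): east 1331 sin 359° = -23.23, north 1331 cos 359° = 1330.80
Leg 3 (S83°E, 2247 m): east 2247 sin 97° = 2230.25, north 2247 cos 97° = -273.84
Net displacement: 2040.02 east, -2129.67 north. Direction back to start is (-2040.02, 2129.67): bearing = atan2(-2040.02, 2129.67) mod 360° = 316.23° ≈ 316°.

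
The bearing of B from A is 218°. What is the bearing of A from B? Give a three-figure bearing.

Back-bearing = 218° − 180° = 038°.

038°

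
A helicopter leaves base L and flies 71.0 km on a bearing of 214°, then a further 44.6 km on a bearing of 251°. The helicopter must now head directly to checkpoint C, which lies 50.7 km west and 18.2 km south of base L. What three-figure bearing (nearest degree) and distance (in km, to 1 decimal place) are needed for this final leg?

Leg 1 (214°, 71.0 km): east 71.0 sin 214° = -39.70, north 71.0 cos 214° = -58.86
Leg 2 (251°, 44.6 km): east 44.6 sin 251° = -42.17, north 44.6 cos 251° = -14.52
Current position: (-81.87, -73.38). Target: (-50.7, -18.2). Remaining: Δeast = 31.17, Δnorth = 55.18.
Bearing = atan2(31.17, 55.18) mod 360° = 29.46°; distance = √((31.17)² + (55.18)²) = 63.378 km.

029°, 63.4 km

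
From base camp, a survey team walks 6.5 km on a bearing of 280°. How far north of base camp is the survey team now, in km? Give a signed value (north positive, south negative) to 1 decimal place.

Leg 1 (280°, 6.5 km): east 6.5 sin 280° = -6.40, north 6.5 cos 280° = 1.13
Net north component: 1.13 km.

1.1 km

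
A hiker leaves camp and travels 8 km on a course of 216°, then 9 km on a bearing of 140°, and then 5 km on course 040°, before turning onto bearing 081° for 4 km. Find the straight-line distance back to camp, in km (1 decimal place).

Leg 1 (216°, 8 km): east 8 sin 216° = -4.70, north 8 cos 216° = -6.47
Leg 2 (140°, 9 km): east 9 sin 140° = 5.79, north 9 cos 140° = -6.89
Leg 3 (040°, 5 km): east 5 sin 40° = 3.21, north 5 cos 40° = 3.83
Leg 4 (081°, 4 km): east 4 sin 81° = 3.95, north 4 cos 81° = 0.63
Net: 8.25 east, -8.91 north. Distance = √((8.25)² + (-8.91)²) = 12.142 km.

12.1 km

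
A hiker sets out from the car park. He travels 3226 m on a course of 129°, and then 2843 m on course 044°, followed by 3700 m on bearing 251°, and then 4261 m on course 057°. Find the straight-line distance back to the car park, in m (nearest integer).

Leg 1 (129°, 3226 m): east 3226 sin 129° = 2507.07, north 3226 cos 129° = -2030.19
Leg 2 (044°, 2843 m): east 2843 sin 44° = 1974.91, north 2843 cos 44° = 2045.08
Leg 3 (251°, 3700 m): east 3700 sin 251° = -3498.42, north 3700 cos 251° = -1204.60
Leg 4 (057°, 4261 m): east 4261 sin 57° = 3573.58, north 4261 cos 57° = 2320.71
Net: 4557.14 east, 1131.00 north. Distance = √((4557.14)² + (1131.00)²) = 4695.393 m.

4695 m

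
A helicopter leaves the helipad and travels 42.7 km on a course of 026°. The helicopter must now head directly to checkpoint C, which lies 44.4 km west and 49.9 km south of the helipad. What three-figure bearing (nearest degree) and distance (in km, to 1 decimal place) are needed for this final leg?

Leg 1 (026°, 42.7 km): east 42.7 sin 26° = 18.72, north 42.7 cos 26° = 38.38
Current position: (18.72, 38.38). Target: (-44.4, -49.9). Remaining: Δeast = -63.12, Δnorth = -88.28.
Bearing = atan2(-63.12, -88.28) mod 360° = 215.56°; distance = √((-63.12)² + (-88.28)²) = 108.522 km.

216°, 108.5 km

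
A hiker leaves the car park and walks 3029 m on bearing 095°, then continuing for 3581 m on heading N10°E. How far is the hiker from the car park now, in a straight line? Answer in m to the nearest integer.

4888 m

Leg 1 (095°, 3029 m): east 3029 sin 95° = 3017.47, north 3029 cos 95° = -263.99
Leg 2 (N10°E, 3581 m): east 3581 sin 10° = 621.83, north 3581 cos 10° = 3526.60
Net: 3639.31 east, 3262.60 north. Distance = √((3639.31)² + (3262.60)²) = 4887.651 m.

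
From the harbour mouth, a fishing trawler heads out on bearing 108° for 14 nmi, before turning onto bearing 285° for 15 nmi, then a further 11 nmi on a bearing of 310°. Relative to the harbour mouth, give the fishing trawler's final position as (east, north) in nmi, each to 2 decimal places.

(-9.60, 6.63)

Leg 1 (108°, 14 nmi): east 14 sin 108° = 13.31, north 14 cos 108° = -4.33
Leg 2 (285°, 15 nmi): east 15 sin 285° = -14.49, north 15 cos 285° = 3.88
Leg 3 (310°, 11 nmi): east 11 sin 310° = -8.43, north 11 cos 310° = 7.07
Summing: -9.60 nmi east, 6.63 nmi north → (-9.60, 6.63).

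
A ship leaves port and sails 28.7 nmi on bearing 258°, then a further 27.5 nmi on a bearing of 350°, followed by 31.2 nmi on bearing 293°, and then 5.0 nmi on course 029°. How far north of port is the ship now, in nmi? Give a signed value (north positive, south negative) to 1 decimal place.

Leg 1 (258°, 28.7 nmi): east 28.7 sin 258° = -28.07, north 28.7 cos 258° = -5.97
Leg 2 (350°, 27.5 nmi): east 27.5 sin 350° = -4.78, north 27.5 cos 350° = 27.08
Leg 3 (293°, 31.2 nmi): east 31.2 sin 293° = -28.72, north 31.2 cos 293° = 12.19
Leg 4 (029°, 5.0 nmi): east 5.0 sin 29° = 2.42, north 5.0 cos 29° = 4.37
Net north component: 37.68 nmi.

37.7 nmi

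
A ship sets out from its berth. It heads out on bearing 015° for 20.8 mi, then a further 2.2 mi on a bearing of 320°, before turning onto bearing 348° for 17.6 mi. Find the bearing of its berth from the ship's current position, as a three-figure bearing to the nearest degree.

Leg 1 (015°, 20.8 mi): east 20.8 sin 15° = 5.38, north 20.8 cos 15° = 20.09
Leg 2 (320°, 2.2 mi): east 2.2 sin 320° = -1.41, north 2.2 cos 320° = 1.69
Leg 3 (348°, 17.6 mi): east 17.6 sin 348° = -3.66, north 17.6 cos 348° = 17.22
Net displacement: 0.31 east, 38.99 north. Direction back to start is (-0.31, -38.99): bearing = atan2(-0.31, -38.99) mod 360° = 180.46° ≈ 180°.

180°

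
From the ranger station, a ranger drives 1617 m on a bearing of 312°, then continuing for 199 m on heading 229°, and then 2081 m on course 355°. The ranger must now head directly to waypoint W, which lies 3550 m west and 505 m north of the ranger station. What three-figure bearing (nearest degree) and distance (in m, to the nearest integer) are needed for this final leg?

219°, 3227 m

Leg 1 (312°, 1617 m): east 1617 sin 312° = -1201.67, north 1617 cos 312° = 1081.98
Leg 2 (229°, 199 m): east 199 sin 229° = -150.19, north 199 cos 229° = -130.56
Leg 3 (355°, 2081 m): east 2081 sin 355° = -181.37, north 2081 cos 355° = 2073.08
Current position: (-1533.22, 3024.51). Target: (-3550, 505). Remaining: Δeast = -2016.78, Δnorth = -2519.51.
Bearing = atan2(-2016.78, -2519.51) mod 360° = 218.68°; distance = √((-2016.78)² + (-2519.51)²) = 3227.277 m.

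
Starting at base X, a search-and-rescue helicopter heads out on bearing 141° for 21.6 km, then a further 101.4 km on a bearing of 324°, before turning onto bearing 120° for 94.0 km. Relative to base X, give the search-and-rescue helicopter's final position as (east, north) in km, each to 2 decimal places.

(35.40, 18.25)

Leg 1 (141°, 21.6 km): east 21.6 sin 141° = 13.59, north 21.6 cos 141° = -16.79
Leg 2 (324°, 101.4 km): east 101.4 sin 324° = -59.60, north 101.4 cos 324° = 82.03
Leg 3 (120°, 94.0 km): east 94.0 sin 120° = 81.41, north 94.0 cos 120° = -47.00
Summing: 35.40 km east, 18.25 km north → (35.40, 18.25).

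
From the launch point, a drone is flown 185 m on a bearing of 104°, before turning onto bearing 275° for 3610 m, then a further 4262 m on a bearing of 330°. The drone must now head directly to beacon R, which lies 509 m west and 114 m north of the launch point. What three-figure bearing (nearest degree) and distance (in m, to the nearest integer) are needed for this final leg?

Leg 1 (104°, 185 m): east 185 sin 104° = 179.50, north 185 cos 104° = -44.76
Leg 2 (275°, 3610 m): east 3610 sin 275° = -3596.26, north 3610 cos 275° = 314.63
Leg 3 (330°, 4262 m): east 4262 sin 330° = -2131.00, north 4262 cos 330° = 3691.00
Current position: (-5547.76, 3960.88). Target: (-509, 114). Remaining: Δeast = 5038.76, Δnorth = -3846.88.
Bearing = atan2(5038.76, -3846.88) mod 360° = 127.36°; distance = √((5038.76)² + (-3846.88)²) = 6339.365 m.

127°, 6339 m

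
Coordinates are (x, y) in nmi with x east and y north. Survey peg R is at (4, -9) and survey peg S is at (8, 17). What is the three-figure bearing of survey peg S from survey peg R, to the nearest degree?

009°

Δeast = 8 − 4 = 4.00; Δnorth = 17 − -9 = 26.00.
Bearing = atan2(Δeast, Δnorth) mod 360° = 8.75° ≈ 009°.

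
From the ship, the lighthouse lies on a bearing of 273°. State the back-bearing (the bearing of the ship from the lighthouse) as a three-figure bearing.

Back-bearing = 273° − 180° = 093°.

093°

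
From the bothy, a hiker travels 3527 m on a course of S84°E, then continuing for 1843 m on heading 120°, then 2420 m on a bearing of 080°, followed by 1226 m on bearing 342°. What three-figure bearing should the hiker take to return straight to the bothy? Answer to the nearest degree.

268°

Leg 1 (S84°E, 3527 m): east 3527 sin 96° = 3507.68, north 3527 cos 96° = -368.67
Leg 2 (120°, 1843 m): east 1843 sin 120° = 1596.08, north 1843 cos 120° = -921.50
Leg 3 (080°, 2420 m): east 2420 sin 80° = 2383.23, north 2420 cos 80° = 420.23
Leg 4 (342°, 1226 m): east 1226 sin 342° = -378.85, north 1226 cos 342° = 1166.00
Net displacement: 7108.14 east, 296.05 north. Direction back to start is (-7108.14, -296.05): bearing = atan2(-7108.14, -296.05) mod 360° = 267.62° ≈ 268°.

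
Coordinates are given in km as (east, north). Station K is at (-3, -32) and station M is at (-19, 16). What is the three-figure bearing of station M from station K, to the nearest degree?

Δeast = -19 − -3 = -16.00; Δnorth = 16 − -32 = 48.00.
Bearing = atan2(Δeast, Δnorth) mod 360° = 341.57° ≈ 342°.

342°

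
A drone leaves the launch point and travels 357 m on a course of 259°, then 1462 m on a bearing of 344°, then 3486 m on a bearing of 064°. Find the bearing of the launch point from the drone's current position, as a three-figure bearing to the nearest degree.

220°

Leg 1 (259°, 357 m): east 357 sin 259° = -350.44, north 357 cos 259° = -68.12
Leg 2 (344°, 1462 m): east 1462 sin 344° = -402.98, north 1462 cos 344° = 1405.36
Leg 3 (064°, 3486 m): east 3486 sin 64° = 3133.20, north 3486 cos 64° = 1528.16
Net displacement: 2379.77 east, 2865.41 north. Direction back to start is (-2379.77, -2865.41): bearing = atan2(-2379.77, -2865.41) mod 360° = 219.71° ≈ 220°.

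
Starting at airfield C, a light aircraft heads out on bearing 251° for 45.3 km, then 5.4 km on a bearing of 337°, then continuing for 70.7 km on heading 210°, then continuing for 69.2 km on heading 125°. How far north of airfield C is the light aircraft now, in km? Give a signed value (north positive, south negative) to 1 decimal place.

Leg 1 (251°, 45.3 km): east 45.3 sin 251° = -42.83, north 45.3 cos 251° = -14.75
Leg 2 (337°, 5.4 km): east 5.4 sin 337° = -2.11, north 5.4 cos 337° = 4.97
Leg 3 (210°, 70.7 km): east 70.7 sin 210° = -35.35, north 70.7 cos 210° = -61.23
Leg 4 (125°, 69.2 km): east 69.2 sin 125° = 56.69, north 69.2 cos 125° = -39.69
Net north component: -110.70 km.

-110.7 km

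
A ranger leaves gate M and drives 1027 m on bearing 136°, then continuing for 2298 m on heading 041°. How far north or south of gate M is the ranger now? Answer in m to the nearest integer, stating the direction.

Leg 1 (136°, 1027 m): east 1027 sin 136° = 713.41, north 1027 cos 136° = -738.76
Leg 2 (041°, 2298 m): east 2298 sin 41° = 1507.62, north 2298 cos 41° = 1734.32
Net north component: 995.56 m.

996 m north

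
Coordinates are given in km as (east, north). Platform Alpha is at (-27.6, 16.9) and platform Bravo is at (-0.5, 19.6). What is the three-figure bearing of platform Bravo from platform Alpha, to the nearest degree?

084°

Δeast = -0.5 − -27.6 = 27.10; Δnorth = 19.6 − 16.9 = 2.70.
Bearing = atan2(Δeast, Δnorth) mod 360° = 84.31° ≈ 084°.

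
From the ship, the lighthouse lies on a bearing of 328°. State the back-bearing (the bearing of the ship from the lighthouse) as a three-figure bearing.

Back-bearing = 328° − 180° = 148°.

148°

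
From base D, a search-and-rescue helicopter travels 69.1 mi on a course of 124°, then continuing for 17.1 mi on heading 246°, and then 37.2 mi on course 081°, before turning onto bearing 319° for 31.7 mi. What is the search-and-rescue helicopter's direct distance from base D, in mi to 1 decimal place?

Leg 1 (124°, 69.1 mi): east 69.1 sin 124° = 57.29, north 69.1 cos 124° = -38.64
Leg 2 (246°, 17.1 mi): east 17.1 sin 246° = -15.62, north 17.1 cos 246° = -6.96
Leg 3 (081°, 37.2 mi): east 37.2 sin 81° = 36.74, north 37.2 cos 81° = 5.82
Leg 4 (319°, 31.7 mi): east 31.7 sin 319° = -20.80, north 31.7 cos 319° = 23.92
Net: 57.61 east, -15.85 north. Distance = √((57.61)² + (-15.85)²) = 59.751 mi.

59.8 mi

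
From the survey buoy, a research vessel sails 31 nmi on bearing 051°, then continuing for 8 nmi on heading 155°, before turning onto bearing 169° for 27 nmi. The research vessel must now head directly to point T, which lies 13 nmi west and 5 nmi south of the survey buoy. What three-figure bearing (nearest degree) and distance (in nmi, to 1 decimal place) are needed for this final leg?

Leg 1 (051°, 31 nmi): east 31 sin 51° = 24.09, north 31 cos 51° = 19.51
Leg 2 (155°, 8 nmi): east 8 sin 155° = 3.38, north 8 cos 155° = -7.25
Leg 3 (169°, 27 nmi): east 27 sin 169° = 5.15, north 27 cos 169° = -26.50
Current position: (32.62, -14.25). Target: (-13, -5). Remaining: Δeast = -45.62, Δnorth = 9.25.
Bearing = atan2(-45.62, 9.25) mod 360° = 281.46°; distance = √((-45.62)² + (9.25)²) = 46.552 nmi.

281°, 46.6 nmi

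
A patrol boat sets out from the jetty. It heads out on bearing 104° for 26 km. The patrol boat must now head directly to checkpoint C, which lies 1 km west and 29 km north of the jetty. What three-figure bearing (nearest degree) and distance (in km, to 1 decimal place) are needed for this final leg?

Leg 1 (104°, 26 km): east 26 sin 104° = 25.23, north 26 cos 104° = -6.29
Current position: (25.23, -6.29). Target: (-1, 29). Remaining: Δeast = -26.23, Δnorth = 35.29.
Bearing = atan2(-26.23, 35.29) mod 360° = 323.38°; distance = √((-26.23)² + (35.29)²) = 43.969 km.

323°, 44.0 km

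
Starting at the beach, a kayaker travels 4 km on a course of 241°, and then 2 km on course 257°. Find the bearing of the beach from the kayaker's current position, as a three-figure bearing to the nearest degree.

Leg 1 (241°, 4 km): east 4 sin 241° = -3.50, north 4 cos 241° = -1.94
Leg 2 (257°, 2 km): east 2 sin 257° = -1.95, north 2 cos 257° = -0.45
Net displacement: -5.45 east, -2.39 north. Direction back to start is (5.45, 2.39): bearing = atan2(5.45, 2.39) mod 360° = 66.32° ≈ 066°.

066°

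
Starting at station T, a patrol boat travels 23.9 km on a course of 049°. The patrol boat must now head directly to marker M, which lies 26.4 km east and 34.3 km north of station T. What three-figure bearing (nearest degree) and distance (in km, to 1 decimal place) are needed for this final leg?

024°, 20.4 km

Leg 1 (049°, 23.9 km): east 23.9 sin 49° = 18.04, north 23.9 cos 49° = 15.68
Current position: (18.04, 15.68). Target: (26.4, 34.3). Remaining: Δeast = 8.36, Δnorth = 18.62.
Bearing = atan2(8.36, 18.62) mod 360° = 24.19°; distance = √((8.36)² + (18.62)²) = 20.412 km.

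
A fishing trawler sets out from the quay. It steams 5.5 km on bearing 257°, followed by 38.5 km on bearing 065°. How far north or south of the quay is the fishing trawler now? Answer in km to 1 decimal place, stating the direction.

Leg 1 (257°, 5.5 km): east 5.5 sin 257° = -5.36, north 5.5 cos 257° = -1.24
Leg 2 (065°, 38.5 km): east 38.5 sin 65° = 34.89, north 38.5 cos 65° = 16.27
Net north component: 15.03 km.

15.0 km north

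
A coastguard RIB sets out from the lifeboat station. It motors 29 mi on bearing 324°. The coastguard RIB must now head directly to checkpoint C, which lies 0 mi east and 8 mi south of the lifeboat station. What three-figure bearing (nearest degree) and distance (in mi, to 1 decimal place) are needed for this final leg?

152°, 35.8 mi

Leg 1 (324°, 29 mi): east 29 sin 324° = -17.05, north 29 cos 324° = 23.46
Current position: (-17.05, 23.46). Target: (0, -8). Remaining: Δeast = 17.05, Δnorth = -31.46.
Bearing = atan2(17.05, -31.46) mod 360° = 151.55°; distance = √((17.05)² + (-31.46)²) = 35.782 mi.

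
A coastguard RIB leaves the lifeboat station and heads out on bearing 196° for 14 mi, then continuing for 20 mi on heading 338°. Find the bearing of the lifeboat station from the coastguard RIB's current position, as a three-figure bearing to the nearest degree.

114°

Leg 1 (196°, 14 mi): east 14 sin 196° = -3.86, north 14 cos 196° = -13.46
Leg 2 (338°, 20 mi): east 20 sin 338° = -7.49, north 20 cos 338° = 18.54
Net displacement: -11.35 east, 5.09 north. Direction back to start is (11.35, -5.09): bearing = atan2(11.35, -5.09) mod 360° = 114.14° ≈ 114°.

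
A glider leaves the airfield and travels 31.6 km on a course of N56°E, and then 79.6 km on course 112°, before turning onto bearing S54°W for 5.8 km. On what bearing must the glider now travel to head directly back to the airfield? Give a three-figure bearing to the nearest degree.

279°

Leg 1 (N56°E, 31.6 km): east 31.6 sin 56° = 26.20, north 31.6 cos 56° = 17.67
Leg 2 (112°, 79.6 km): east 79.6 sin 112° = 73.80, north 79.6 cos 112° = -29.82
Leg 3 (S54°W, 5.8 km): east 5.8 sin 234° = -4.69, north 5.8 cos 234° = -3.41
Net displacement: 95.31 east, -15.56 north. Direction back to start is (-95.31, 15.56): bearing = atan2(-95.31, 15.56) mod 360° = 279.27° ≈ 279°.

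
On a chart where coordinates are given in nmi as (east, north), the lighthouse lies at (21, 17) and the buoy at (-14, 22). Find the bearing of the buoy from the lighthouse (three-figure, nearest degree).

Δeast = -14 − 21 = -35.00; Δnorth = 22 − 17 = 5.00.
Bearing = atan2(Δeast, Δnorth) mod 360° = 278.13° ≈ 278°.

278°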